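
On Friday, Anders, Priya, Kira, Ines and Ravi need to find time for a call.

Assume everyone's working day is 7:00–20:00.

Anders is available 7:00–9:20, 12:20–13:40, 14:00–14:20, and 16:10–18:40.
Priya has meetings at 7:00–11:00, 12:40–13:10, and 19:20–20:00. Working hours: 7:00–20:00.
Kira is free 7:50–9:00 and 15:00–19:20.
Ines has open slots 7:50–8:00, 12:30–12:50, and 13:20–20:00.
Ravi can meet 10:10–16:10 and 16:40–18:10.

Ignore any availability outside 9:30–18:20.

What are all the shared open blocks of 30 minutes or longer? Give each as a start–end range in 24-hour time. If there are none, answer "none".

16:40–18:10

Priya free within 07:00–20:00: 11:00–12:40, 13:10–19:20.
Anders ∩ Priya: 12:20–12:40, 13:10–13:40, 14:00–14:20, 16:10–18:40.
Anders ∩ Priya ∩ Kira: 16:10–18:40.
Anders ∩ Priya ∩ Kira ∩ Ines: 16:10–18:40.
Anders ∩ Priya ∩ Kira ∩ Ines ∩ Ravi: 16:40–18:10.
Restricted to 09:30–18:20: 16:40–18:10.
Windows ≥ 30 min: 16:40–18:10.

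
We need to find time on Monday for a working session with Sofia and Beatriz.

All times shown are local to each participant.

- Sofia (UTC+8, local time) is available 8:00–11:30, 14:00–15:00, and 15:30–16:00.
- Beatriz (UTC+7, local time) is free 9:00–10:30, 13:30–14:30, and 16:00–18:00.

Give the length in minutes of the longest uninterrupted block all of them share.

Sofia → UTC: 00:00–03:30, 06:00–07:00, 07:30–08:00.
Beatriz → UTC: 02:00–03:30, 06:30–07:30, 09:00–11:00.
Sofia ∩ Beatriz: 02:00–03:30, 06:30–07:00.
Common window lengths: 90, 30 min; longest is 90.

90 minutes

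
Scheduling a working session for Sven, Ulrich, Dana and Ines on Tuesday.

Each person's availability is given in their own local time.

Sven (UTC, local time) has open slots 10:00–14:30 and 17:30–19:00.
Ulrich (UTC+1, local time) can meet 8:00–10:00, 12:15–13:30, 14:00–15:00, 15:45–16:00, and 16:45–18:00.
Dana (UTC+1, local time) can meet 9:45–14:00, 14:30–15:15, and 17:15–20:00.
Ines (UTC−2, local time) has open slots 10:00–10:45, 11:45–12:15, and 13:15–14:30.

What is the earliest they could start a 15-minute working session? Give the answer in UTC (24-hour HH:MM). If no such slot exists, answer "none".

12:00

Sven → UTC: 10:00–14:30, 17:30–19:00.
Ulrich → UTC: 07:00–09:00, 11:15–12:30, 13:00–14:00, 14:45–15:00, 15:45–17:00.
Dana → UTC: 08:45–13:00, 13:30–14:15, 16:15–19:00.
Ines → UTC: 12:00–12:45, 13:45–14:15, 15:15–16:30.
Sven ∩ Ulrich: 11:15–12:30, 13:00–14:00.
Sven ∩ Ulrich ∩ Dana: 11:15–12:30, 13:30–14:00.
Sven ∩ Ulrich ∩ Dana ∩ Ines: 12:00–12:30, 13:45–14:00.
Windows ≥ 15 min: 12:00–12:30, 13:45–14:00.
Earliest such window starts at 12:00.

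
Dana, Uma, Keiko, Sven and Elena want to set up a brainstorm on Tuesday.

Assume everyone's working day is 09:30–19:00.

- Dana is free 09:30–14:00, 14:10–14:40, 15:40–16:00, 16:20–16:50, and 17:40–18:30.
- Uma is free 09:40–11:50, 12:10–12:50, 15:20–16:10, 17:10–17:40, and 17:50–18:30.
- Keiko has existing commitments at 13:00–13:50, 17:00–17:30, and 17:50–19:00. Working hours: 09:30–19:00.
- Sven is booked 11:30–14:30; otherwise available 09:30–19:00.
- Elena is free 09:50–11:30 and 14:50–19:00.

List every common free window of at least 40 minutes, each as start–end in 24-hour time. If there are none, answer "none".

Keiko free within 09:30–19:00: 09:30–13:00, 13:50–17:00, 17:30–17:50.
Sven free within 09:30–19:00: 09:30–11:30, 14:30–19:00.
Dana ∩ Uma: 09:40–11:50, 12:10–12:50, 15:40–16:00, 17:50–18:30.
Dana ∩ Uma ∩ Keiko: 09:40–11:50, 12:10–12:50, 15:40–16:00.
Dana ∩ Uma ∩ Keiko ∩ Sven: 09:40–11:30, 15:40–16:00.
Dana ∩ Uma ∩ Keiko ∩ Sven ∩ Elena: 09:50–11:30, 15:40–16:00.
Windows ≥ 40 min: 09:50–11:30.

09:50–11:30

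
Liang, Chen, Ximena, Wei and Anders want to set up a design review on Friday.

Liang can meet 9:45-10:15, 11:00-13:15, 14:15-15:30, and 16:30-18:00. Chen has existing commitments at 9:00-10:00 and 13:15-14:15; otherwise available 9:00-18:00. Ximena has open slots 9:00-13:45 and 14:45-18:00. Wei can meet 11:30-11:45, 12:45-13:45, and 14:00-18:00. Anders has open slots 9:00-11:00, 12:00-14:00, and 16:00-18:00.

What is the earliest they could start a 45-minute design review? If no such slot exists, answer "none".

16:30

Chen free within 09:00–18:00: 10:00–13:15, 14:15–18:00.
Liang ∩ Chen: 10:00–10:15, 11:00–13:15, 14:15–15:30, 16:30–18:00.
Liang ∩ Chen ∩ Ximena: 10:00–10:15, 11:00–13:15, 14:45–15:30, 16:30–18:00.
Liang ∩ Chen ∩ Ximena ∩ Wei: 11:30–11:45, 12:45–13:15, 14:45–15:30, 16:30–18:00.
Liang ∩ Chen ∩ Ximena ∩ Wei ∩ Anders: 12:45–13:15, 16:30–18:00.
Windows ≥ 45 min: 16:30–18:00.
Earliest such window starts at 16:30.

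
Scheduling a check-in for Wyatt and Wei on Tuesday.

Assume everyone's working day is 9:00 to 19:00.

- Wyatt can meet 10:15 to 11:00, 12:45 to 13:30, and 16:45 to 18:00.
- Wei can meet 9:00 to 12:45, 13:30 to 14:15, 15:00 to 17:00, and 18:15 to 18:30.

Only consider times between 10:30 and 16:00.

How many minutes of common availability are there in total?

Wyatt ∩ Wei: 10:15–11:00, 16:45–17:00.
Restricted to 10:30–16:00: 10:30–11:00.
Total common minutes: 30.

30 minutes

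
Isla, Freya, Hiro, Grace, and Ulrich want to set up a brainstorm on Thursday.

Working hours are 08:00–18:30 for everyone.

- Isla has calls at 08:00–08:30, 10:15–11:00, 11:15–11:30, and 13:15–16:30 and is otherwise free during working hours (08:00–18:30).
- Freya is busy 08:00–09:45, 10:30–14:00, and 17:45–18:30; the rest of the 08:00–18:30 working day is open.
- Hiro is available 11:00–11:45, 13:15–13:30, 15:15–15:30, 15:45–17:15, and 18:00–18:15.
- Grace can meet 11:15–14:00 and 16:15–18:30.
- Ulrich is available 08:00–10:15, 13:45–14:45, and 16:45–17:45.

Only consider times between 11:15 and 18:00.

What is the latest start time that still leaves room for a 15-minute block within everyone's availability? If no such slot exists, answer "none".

17:00

Isla free within 08:00–18:30: 08:30–10:15, 11:00–11:15, 11:30–13:15, 16:30–18:30.
Freya free within 08:00–18:30: 09:45–10:30, 14:00–17:45.
Isla ∩ Freya: 09:45–10:15, 16:30–17:45.
Isla ∩ Freya ∩ Hiro: 16:30–17:15.
Isla ∩ Freya ∩ Hiro ∩ Grace: 16:30–17:15.
Isla ∩ Freya ∩ Hiro ∩ Grace ∩ Ulrich: 16:45–17:15.
Restricted to 11:15–18:00: 16:45–17:15.
Windows ≥ 15 min: 16:45–17:15.
Latest start in the last window 16:45–17:15 is 17:15 − 15 min = 17:00.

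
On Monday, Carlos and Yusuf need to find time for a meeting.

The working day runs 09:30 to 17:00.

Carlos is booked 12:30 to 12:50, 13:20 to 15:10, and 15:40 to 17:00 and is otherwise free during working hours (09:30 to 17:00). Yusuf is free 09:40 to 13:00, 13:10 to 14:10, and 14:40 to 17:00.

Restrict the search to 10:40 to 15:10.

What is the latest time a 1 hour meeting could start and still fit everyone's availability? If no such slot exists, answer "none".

11:30

Carlos free within 09:30–17:00: 09:30–12:30, 12:50–13:20, 15:10–15:40.
Carlos ∩ Yusuf: 09:40–12:30, 12:50–13:00, 13:10–13:20, 15:10–15:40.
Restricted to 10:40–15:10: 10:40–12:30, 12:50–13:00, 13:10–13:20.
Windows ≥ 60 min: 10:40–12:30.
Latest start in the last window 10:40–12:30 is 12:30 − 60 min = 11:30.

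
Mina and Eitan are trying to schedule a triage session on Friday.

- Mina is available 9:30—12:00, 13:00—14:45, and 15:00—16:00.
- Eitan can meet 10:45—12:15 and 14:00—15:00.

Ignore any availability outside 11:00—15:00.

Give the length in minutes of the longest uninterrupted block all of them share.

60 minutes

Mina ∩ Eitan: 10:45–12:00, 14:00–14:45.
Restricted to 11:00–15:00: 11:00–12:00, 14:00–14:45.
Common window lengths: 60, 45 min; longest is 60.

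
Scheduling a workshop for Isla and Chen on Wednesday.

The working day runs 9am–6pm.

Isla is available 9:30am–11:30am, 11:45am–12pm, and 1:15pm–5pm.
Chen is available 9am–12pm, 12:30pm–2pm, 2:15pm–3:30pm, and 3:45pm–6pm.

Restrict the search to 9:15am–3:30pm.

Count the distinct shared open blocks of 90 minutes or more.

1

Isla ∩ Chen: 09:30–11:30, 11:45–12:00, 13:15–14:00, 14:15–15:30, 15:45–17:00.
Restricted to 09:15–15:30: 09:30–11:30, 11:45–12:00, 13:15–14:00, 14:15–15:30.
Windows ≥ 90 min: 09:30–11:30.
That's 1 window.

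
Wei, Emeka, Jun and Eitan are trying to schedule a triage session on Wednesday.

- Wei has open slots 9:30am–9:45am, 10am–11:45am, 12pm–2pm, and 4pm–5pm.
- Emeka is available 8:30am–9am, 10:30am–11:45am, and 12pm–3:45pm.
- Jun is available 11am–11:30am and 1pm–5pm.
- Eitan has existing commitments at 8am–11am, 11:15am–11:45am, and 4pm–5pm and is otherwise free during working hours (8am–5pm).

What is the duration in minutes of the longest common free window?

Eitan free within 08:00–17:00: 11:00–11:15, 11:45–16:00.
Wei ∩ Emeka: 10:30–11:45, 12:00–14:00.
Wei ∩ Emeka ∩ Jun: 11:00–11:30, 13:00–14:00.
Wei ∩ Emeka ∩ Jun ∩ Eitan: 11:00–11:15, 13:00–14:00.
Common window lengths: 15, 60 min; longest is 60.

60 minutes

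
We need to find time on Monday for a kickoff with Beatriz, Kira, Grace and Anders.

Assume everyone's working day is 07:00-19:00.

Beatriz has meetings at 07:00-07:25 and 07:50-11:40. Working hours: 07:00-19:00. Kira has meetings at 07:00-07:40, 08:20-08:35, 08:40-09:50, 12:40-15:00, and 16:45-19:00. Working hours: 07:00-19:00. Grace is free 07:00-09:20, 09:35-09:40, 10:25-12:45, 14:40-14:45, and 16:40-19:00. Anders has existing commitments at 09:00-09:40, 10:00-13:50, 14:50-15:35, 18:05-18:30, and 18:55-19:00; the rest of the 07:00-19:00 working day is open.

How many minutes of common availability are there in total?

15 minutes

Beatriz free within 07:00–19:00: 07:25–07:50, 11:40–19:00.
Kira free within 07:00–19:00: 07:40–08:20, 08:35–08:40, 09:50–12:40, 15:00–16:45.
Anders free within 07:00–19:00: 07:00–09:00, 09:40–10:00, 13:50–14:50, 15:35–18:05, 18:30–18:55.
Beatriz ∩ Kira: 07:40–07:50, 11:40–12:40, 15:00–16:45.
Beatriz ∩ Kira ∩ Grace: 07:40–07:50, 11:40–12:40, 16:40–16:45.
Beatriz ∩ Kira ∩ Grace ∩ Anders: 07:40–07:50, 16:40–16:45.
Total common minutes: 10 + 5 = 15.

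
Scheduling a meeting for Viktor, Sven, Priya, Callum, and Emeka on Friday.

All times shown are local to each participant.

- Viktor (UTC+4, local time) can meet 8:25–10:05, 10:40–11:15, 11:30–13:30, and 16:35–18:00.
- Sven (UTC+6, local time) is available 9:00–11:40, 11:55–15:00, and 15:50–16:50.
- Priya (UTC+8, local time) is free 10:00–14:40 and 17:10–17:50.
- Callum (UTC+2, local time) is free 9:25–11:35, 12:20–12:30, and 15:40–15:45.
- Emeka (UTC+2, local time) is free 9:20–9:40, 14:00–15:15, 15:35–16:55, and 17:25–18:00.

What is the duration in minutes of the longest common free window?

0 minutes

Viktor → UTC: 04:25–06:05, 06:40–07:15, 07:30–09:30, 12:35–14:00.
Sven → UTC: 03:00–05:40, 05:55–09:00, 09:50–10:50.
Priya → UTC: 02:00–06:40, 09:10–09:50.
Callum → UTC: 07:25–09:35, 10:20–10:30, 13:40–13:45.
Emeka → UTC: 07:20–07:40, 12:00–13:15, 13:35–14:55, 15:25–16:00.
Viktor ∩ Sven: 04:25–05:40, 05:55–06:05, 06:40–07:15, 07:30–09:00.
Viktor ∩ Sven ∩ Priya: 04:25–05:40, 05:55–06:05.
Viktor ∩ Sven ∩ Priya ∩ Callum: (none).
Viktor ∩ Sven ∩ Priya ∩ Callum ∩ Emeka: (none).
No common window.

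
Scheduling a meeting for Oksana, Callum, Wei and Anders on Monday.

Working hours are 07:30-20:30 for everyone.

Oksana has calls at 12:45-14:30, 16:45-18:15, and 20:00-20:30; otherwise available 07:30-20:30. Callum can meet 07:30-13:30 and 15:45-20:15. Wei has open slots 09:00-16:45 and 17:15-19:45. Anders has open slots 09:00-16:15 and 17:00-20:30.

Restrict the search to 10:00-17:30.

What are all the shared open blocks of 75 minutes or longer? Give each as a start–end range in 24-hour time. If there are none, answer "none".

Oksana free within 07:30–20:30: 07:30–12:45, 14:30–16:45, 18:15–20:00.
Oksana ∩ Callum: 07:30–12:45, 15:45–16:45, 18:15–20:00.
Oksana ∩ Callum ∩ Wei: 09:00–12:45, 15:45–16:45, 18:15–19:45.
Oksana ∩ Callum ∩ Wei ∩ Anders: 09:00–12:45, 15:45–16:15, 18:15–19:45.
Restricted to 10:00–17:30: 10:00–12:45, 15:45–16:15.
Windows ≥ 75 min: 10:00–12:45.

10:00–12:45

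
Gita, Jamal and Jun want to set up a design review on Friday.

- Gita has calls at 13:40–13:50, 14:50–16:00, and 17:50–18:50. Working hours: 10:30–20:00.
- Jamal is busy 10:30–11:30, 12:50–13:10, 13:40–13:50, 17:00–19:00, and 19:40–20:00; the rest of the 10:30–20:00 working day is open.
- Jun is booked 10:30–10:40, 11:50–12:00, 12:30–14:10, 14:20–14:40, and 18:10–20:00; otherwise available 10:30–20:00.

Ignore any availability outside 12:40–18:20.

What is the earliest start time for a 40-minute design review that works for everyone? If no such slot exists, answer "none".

Gita free within 10:30–20:00: 10:30–13:40, 13:50–14:50, 16:00–17:50, 18:50–20:00.
Jamal free within 10:30–20:00: 11:30–12:50, 13:10–13:40, 13:50–17:00, 19:00–19:40.
Jun free within 10:30–20:00: 10:40–11:50, 12:00–12:30, 14:10–14:20, 14:40–18:10.
Gita ∩ Jamal: 11:30–12:50, 13:10–13:40, 13:50–14:50, 16:00–17:00, 19:00–19:40.
Gita ∩ Jamal ∩ Jun: 11:30–11:50, 12:00–12:30, 14:10–14:20, 14:40–14:50, 16:00–17:00.
Restricted to 12:40–18:20: 14:10–14:20, 14:40–14:50, 16:00–17:00.
Windows ≥ 40 min: 16:00–17:00.
Earliest such window starts at 16:00.

16:00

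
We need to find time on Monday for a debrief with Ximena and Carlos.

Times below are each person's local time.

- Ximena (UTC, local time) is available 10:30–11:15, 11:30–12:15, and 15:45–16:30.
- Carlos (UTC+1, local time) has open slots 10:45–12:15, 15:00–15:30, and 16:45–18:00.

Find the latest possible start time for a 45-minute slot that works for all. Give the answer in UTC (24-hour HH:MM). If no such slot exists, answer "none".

15:45

Ximena → UTC: 10:30–11:15, 11:30–12:15, 15:45–16:30.
Carlos → UTC: 09:45–11:15, 14:00–14:30, 15:45–17:00.
Ximena ∩ Carlos: 10:30–11:15, 15:45–16:30.
Windows ≥ 45 min: 10:30–11:15, 15:45–16:30.
Latest start in the last window 15:45–16:30 is 16:30 − 45 min = 15:45.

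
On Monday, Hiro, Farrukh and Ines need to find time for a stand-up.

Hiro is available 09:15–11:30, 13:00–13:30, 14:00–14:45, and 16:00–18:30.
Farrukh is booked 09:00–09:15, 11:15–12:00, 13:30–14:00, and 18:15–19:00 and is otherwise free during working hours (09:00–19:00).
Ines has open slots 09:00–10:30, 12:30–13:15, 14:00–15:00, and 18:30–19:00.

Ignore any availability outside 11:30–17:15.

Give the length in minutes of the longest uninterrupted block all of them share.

Farrukh free within 09:00–19:00: 09:15–11:15, 12:00–13:30, 14:00–18:15.
Hiro ∩ Farrukh: 09:15–11:15, 13:00–13:30, 14:00–14:45, 16:00–18:15.
Hiro ∩ Farrukh ∩ Ines: 09:15–10:30, 13:00–13:15, 14:00–14:45.
Restricted to 11:30–17:15: 13:00–13:15, 14:00–14:45.
Common window lengths: 15, 45 min; longest is 45.

45 minutes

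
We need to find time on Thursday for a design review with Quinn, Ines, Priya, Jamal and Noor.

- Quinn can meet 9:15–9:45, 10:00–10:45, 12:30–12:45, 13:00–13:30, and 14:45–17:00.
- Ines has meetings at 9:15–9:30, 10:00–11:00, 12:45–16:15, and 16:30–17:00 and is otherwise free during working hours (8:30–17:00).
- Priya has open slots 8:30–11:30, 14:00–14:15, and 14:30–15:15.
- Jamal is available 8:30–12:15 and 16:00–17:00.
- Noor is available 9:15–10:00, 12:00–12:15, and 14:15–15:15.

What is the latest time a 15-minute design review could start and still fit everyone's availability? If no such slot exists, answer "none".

Ines free within 08:30–17:00: 08:30–09:15, 09:30–10:00, 11:00–12:45, 16:15–16:30.
Quinn ∩ Ines: 09:30–09:45, 12:30–12:45, 16:15–16:30.
Quinn ∩ Ines ∩ Priya: 09:30–09:45.
Quinn ∩ Ines ∩ Priya ∩ Jamal: 09:30–09:45.
Quinn ∩ Ines ∩ Priya ∩ Jamal ∩ Noor: 09:30–09:45.
Windows ≥ 15 min: 09:30–09:45.
Latest start in the last window 09:30–09:45 is 09:45 − 15 min = 09:30.

09:30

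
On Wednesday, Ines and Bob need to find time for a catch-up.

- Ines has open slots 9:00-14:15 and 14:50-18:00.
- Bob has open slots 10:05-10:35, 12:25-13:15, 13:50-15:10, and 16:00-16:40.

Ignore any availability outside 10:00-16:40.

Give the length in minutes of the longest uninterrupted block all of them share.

50 minutes

Ines ∩ Bob: 10:05–10:35, 12:25–13:15, 13:50–14:15, 14:50–15:10, 16:00–16:40.
Restricted to 10:00–16:40: 10:05–10:35, 12:25–13:15, 13:50–14:15, 14:50–15:10, 16:00–16:40.
Common window lengths: 30, 50, 25, 20, 40 min; longest is 50.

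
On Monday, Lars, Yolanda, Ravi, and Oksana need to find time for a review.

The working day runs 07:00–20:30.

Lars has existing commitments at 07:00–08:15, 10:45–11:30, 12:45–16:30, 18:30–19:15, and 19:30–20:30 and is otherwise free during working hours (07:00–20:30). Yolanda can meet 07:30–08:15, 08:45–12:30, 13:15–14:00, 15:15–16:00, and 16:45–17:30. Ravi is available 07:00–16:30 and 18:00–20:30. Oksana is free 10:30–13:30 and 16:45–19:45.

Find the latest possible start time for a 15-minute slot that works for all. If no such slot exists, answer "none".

Lars free within 07:00–20:30: 08:15–10:45, 11:30–12:45, 16:30–18:30, 19:15–19:30.
Lars ∩ Yolanda: 08:45–10:45, 11:30–12:30, 16:45–17:30.
Lars ∩ Yolanda ∩ Ravi: 08:45–10:45, 11:30–12:30.
Lars ∩ Yolanda ∩ Ravi ∩ Oksana: 10:30–10:45, 11:30–12:30.
Windows ≥ 15 min: 10:30–10:45, 11:30–12:30.
Latest start in the last window 11:30–12:30 is 12:30 − 15 min = 12:15.

12:15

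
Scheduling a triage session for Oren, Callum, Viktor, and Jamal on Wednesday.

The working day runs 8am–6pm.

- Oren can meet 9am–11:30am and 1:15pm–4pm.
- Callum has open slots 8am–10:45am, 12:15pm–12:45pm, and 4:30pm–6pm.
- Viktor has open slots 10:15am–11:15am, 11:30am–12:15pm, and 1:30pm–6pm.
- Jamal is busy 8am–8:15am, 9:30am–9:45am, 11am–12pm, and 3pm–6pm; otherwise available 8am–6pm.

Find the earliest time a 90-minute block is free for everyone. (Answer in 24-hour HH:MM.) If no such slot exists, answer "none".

none

Jamal free within 08:00–18:00: 08:15–09:30, 09:45–11:00, 12:00–15:00.
Oren ∩ Callum: 09:00–10:45.
Oren ∩ Callum ∩ Viktor: 10:15–10:45.
Oren ∩ Callum ∩ Viktor ∩ Jamal: 10:15–10:45.
Windows ≥ 90 min: (none).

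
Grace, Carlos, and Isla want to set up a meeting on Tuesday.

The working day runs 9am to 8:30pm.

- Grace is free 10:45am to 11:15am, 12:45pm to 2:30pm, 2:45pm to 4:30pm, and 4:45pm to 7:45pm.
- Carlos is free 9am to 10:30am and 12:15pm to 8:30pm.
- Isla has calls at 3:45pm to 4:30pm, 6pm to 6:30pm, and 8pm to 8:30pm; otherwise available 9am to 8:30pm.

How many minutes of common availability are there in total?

Isla free within 09:00–20:30: 09:00–15:45, 16:30–18:00, 18:30–20:00.
Grace ∩ Carlos: 12:45–14:30, 14:45–16:30, 16:45–19:45.
Grace ∩ Carlos ∩ Isla: 12:45–14:30, 14:45–15:45, 16:45–18:00, 18:30–19:45.
Total common minutes: 105 + 60 + 75 + 75 = 315.

315 minutes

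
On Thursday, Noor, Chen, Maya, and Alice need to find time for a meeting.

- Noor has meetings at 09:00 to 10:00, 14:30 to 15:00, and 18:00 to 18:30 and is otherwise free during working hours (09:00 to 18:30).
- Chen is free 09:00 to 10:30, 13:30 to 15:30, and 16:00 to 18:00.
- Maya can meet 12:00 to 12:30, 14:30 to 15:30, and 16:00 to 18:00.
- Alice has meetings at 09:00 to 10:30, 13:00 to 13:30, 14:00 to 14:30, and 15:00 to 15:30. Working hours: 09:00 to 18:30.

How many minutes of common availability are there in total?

Noor free within 09:00–18:30: 10:00–14:30, 15:00–18:00.
Alice free within 09:00–18:30: 10:30–13:00, 13:30–14:00, 14:30–15:00, 15:30–18:30.
Noor ∩ Chen: 10:00–10:30, 13:30–14:30, 15:00–15:30, 16:00–18:00.
Noor ∩ Chen ∩ Maya: 15:00–15:30, 16:00–18:00.
Noor ∩ Chen ∩ Maya ∩ Alice: 16:00–18:00.
Total common minutes: 120.

120 minutes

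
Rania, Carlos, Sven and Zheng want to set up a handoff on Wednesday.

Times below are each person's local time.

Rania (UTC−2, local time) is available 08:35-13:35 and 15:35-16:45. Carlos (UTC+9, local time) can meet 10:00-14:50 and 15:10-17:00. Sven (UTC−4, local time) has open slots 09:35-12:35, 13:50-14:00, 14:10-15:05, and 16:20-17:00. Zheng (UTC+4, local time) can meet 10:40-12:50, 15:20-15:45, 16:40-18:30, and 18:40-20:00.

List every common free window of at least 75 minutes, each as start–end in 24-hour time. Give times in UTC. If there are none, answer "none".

Rania → UTC: 10:35–15:35, 17:35–18:45.
Carlos → UTC: 01:00–05:50, 06:10–08:00.
Sven → UTC: 13:35–16:35, 17:50–18:00, 18:10–19:05, 20:20–21:00.
Zheng → UTC: 06:40–08:50, 11:20–11:45, 12:40–14:30, 14:40–16:00.
Rania ∩ Carlos: (none).
Rania ∩ Carlos ∩ Sven: (none).
Rania ∩ Carlos ∩ Sven ∩ Zheng: (none).
Windows ≥ 75 min: (none).

none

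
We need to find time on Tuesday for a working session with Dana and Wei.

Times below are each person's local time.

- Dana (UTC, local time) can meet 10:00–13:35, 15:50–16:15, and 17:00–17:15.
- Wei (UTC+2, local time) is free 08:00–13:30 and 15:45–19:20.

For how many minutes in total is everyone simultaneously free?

Dana → UTC: 10:00–13:35, 15:50–16:15, 17:00–17:15.
Wei → UTC: 06:00–11:30, 13:45–17:20.
Dana ∩ Wei: 10:00–11:30, 15:50–16:15, 17:00–17:15.
Total common minutes: 90 + 25 + 15 = 130.

130 minutes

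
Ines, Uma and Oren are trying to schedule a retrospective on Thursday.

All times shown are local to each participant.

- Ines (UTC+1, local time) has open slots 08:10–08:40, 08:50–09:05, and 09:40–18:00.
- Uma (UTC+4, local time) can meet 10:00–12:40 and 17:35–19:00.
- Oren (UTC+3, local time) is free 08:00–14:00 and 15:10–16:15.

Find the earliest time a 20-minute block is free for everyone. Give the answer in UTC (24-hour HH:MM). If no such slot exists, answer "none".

Ines → UTC: 07:10–07:40, 07:50–08:05, 08:40–17:00.
Uma → UTC: 06:00–08:40, 13:35–15:00.
Oren → UTC: 05:00–11:00, 12:10–13:15.
Ines ∩ Uma: 07:10–07:40, 07:50–08:05, 13:35–15:00.
Ines ∩ Uma ∩ Oren: 07:10–07:40, 07:50–08:05.
Windows ≥ 20 min: 07:10–07:40.
Earliest such window starts at 07:10.

07:10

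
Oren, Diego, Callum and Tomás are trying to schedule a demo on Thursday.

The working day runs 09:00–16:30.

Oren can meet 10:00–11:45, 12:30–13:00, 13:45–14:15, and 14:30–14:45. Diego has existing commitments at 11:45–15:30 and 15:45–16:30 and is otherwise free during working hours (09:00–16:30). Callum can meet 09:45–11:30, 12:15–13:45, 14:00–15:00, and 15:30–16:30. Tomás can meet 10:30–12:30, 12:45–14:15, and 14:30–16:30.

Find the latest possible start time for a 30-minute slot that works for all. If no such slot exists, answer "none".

Diego free within 09:00–16:30: 09:00–11:45, 15:30–15:45.
Oren ∩ Diego: 10:00–11:45.
Oren ∩ Diego ∩ Callum: 10:00–11:30.
Oren ∩ Diego ∩ Callum ∩ Tomás: 10:30–11:30.
Windows ≥ 30 min: 10:30–11:30.
Latest start in the last window 10:30–11:30 is 11:30 − 30 min = 11:00.

11:00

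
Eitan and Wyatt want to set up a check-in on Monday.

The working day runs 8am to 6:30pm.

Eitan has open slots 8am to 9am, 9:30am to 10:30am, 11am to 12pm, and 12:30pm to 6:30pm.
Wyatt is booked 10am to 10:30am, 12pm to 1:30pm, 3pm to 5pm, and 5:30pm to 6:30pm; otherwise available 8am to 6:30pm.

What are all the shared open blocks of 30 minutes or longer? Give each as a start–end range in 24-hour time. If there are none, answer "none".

Wyatt free within 08:00–18:30: 08:00–10:00, 10:30–12:00, 13:30–15:00, 17:00–17:30.
Eitan ∩ Wyatt: 08:00–09:00, 09:30–10:00, 11:00–12:00, 13:30–15:00, 17:00–17:30.
Windows ≥ 30 min: 08:00–09:00, 09:30–10:00, 11:00–12:00, 13:30–15:00, 17:00–17:30.

08:00–09:00, 09:30–10:00, 11:00–12:00, 13:30–15:00, 17:00–17:30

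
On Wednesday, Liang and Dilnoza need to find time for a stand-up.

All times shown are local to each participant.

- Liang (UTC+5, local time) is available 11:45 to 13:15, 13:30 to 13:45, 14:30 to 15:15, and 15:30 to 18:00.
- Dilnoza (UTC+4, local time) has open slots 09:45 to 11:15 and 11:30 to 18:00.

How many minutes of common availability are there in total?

285 minutes

Liang → UTC: 06:45–08:15, 08:30–08:45, 09:30–10:15, 10:30–13:00.
Dilnoza → UTC: 05:45–07:15, 07:30–14:00.
Liang ∩ Dilnoza: 06:45–07:15, 07:30–08:15, 08:30–08:45, 09:30–10:15, 10:30–13:00.
Total common minutes: 30 + 45 + 15 + 45 + 150 = 285.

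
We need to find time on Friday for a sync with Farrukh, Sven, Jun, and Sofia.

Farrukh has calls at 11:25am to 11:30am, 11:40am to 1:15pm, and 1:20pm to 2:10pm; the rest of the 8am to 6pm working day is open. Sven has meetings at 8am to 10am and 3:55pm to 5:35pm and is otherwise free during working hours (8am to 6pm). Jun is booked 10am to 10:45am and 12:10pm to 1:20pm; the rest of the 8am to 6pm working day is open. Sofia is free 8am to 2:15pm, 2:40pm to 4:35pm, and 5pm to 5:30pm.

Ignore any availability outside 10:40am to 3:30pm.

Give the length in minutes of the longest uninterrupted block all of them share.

50 minutes

Farrukh free within 08:00–18:00: 08:00–11:25, 11:30–11:40, 13:15–13:20, 14:10–18:00.
Sven free within 08:00–18:00: 10:00–15:55, 17:35–18:00.
Jun free within 08:00–18:00: 08:00–10:00, 10:45–12:10, 13:20–18:00.
Farrukh ∩ Sven: 10:00–11:25, 11:30–11:40, 13:15–13:20, 14:10–15:55, 17:35–18:00.
Farrukh ∩ Sven ∩ Jun: 10:45–11:25, 11:30–11:40, 14:10–15:55, 17:35–18:00.
Farrukh ∩ Sven ∩ Jun ∩ Sofia: 10:45–11:25, 11:30–11:40, 14:10–14:15, 14:40–15:55.
Restricted to 10:40–15:30: 10:45–11:25, 11:30–11:40, 14:10–14:15, 14:40–15:30.
Common window lengths: 40, 10, 5, 50 min; longest is 50.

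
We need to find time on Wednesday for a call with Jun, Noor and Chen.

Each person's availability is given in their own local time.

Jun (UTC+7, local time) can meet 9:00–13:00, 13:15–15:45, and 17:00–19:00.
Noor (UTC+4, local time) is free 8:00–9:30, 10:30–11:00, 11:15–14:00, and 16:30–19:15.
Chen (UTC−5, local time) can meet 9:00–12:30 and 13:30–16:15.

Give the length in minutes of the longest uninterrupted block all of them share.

Jun → UTC: 02:00–06:00, 06:15–08:45, 10:00–12:00.
Noor → UTC: 04:00–05:30, 06:30–07:00, 07:15–10:00, 12:30–15:15.
Chen → UTC: 14:00–17:30, 18:30–21:15.
Jun ∩ Noor: 04:00–05:30, 06:30–07:00, 07:15–08:45.
Jun ∩ Noor ∩ Chen: (none).
No common window.

0 minutes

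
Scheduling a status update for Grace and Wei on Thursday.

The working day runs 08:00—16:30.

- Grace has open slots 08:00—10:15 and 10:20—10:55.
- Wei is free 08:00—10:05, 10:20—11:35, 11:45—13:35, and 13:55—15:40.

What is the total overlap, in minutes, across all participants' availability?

Grace ∩ Wei: 08:00–10:05, 10:20–10:55.
Total common minutes: 125 + 35 = 160.

160 minutes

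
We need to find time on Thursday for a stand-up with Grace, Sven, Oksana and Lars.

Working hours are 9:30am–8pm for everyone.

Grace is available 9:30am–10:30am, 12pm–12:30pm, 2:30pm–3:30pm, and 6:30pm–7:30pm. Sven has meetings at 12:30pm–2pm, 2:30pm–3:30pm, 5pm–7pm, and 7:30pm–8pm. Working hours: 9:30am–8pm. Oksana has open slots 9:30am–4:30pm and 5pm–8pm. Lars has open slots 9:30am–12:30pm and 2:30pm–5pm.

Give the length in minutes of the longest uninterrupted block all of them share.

Sven free within 09:30–20:00: 09:30–12:30, 14:00–14:30, 15:30–17:00, 19:00–19:30.
Grace ∩ Sven: 09:30–10:30, 12:00–12:30, 19:00–19:30.
Grace ∩ Sven ∩ Oksana: 09:30–10:30, 12:00–12:30, 19:00–19:30.
Grace ∩ Sven ∩ Oksana ∩ Lars: 09:30–10:30, 12:00–12:30.
Common window lengths: 60, 30 min; longest is 60.

60 minutes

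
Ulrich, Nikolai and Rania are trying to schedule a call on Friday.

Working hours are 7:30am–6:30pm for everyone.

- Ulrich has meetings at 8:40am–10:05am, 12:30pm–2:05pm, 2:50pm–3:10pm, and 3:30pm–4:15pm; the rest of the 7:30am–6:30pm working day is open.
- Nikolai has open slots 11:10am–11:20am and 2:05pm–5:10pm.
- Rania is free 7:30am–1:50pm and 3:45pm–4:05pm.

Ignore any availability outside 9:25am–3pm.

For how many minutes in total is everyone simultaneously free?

Ulrich free within 07:30–18:30: 07:30–08:40, 10:05–12:30, 14:05–14:50, 15:10–15:30, 16:15–18:30.
Ulrich ∩ Nikolai: 11:10–11:20, 14:05–14:50, 15:10–15:30, 16:15–17:10.
Ulrich ∩ Nikolai ∩ Rania: 11:10–11:20.
Restricted to 09:25–15:00: 11:10–11:20.
Total common minutes: 10.

10 minutes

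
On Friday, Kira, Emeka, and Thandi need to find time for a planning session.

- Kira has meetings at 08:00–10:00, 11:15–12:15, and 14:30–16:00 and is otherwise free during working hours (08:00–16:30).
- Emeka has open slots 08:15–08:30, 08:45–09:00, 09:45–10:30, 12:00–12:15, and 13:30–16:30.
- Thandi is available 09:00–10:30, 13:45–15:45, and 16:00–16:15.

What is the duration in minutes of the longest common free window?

Kira free within 08:00–16:30: 10:00–11:15, 12:15–14:30, 16:00–16:30.
Kira ∩ Emeka: 10:00–10:30, 13:30–14:30, 16:00–16:30.
Kira ∩ Emeka ∩ Thandi: 10:00–10:30, 13:45–14:30, 16:00–16:15.
Common window lengths: 30, 45, 15 min; longest is 45.

45 minutes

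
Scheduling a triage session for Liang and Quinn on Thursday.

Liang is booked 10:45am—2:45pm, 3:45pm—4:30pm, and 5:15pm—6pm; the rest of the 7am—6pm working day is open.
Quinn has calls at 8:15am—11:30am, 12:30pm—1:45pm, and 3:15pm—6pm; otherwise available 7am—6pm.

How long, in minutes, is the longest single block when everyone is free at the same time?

75 minutes

Liang free within 07:00–18:00: 07:00–10:45, 14:45–15:45, 16:30–17:15.
Quinn free within 07:00–18:00: 07:00–08:15, 11:30–12:30, 13:45–15:15.
Liang ∩ Quinn: 07:00–08:15, 14:45–15:15.
Common window lengths: 75, 30 min; longest is 75.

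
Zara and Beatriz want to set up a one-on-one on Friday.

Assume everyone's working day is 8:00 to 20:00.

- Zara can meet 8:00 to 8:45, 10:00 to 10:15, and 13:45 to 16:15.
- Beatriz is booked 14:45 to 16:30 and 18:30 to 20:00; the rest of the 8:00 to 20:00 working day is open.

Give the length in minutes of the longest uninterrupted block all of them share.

60 minutes

Beatriz free within 08:00–20:00: 08:00–14:45, 16:30–18:30.
Zara ∩ Beatriz: 08:00–08:45, 10:00–10:15, 13:45–14:45.
Common window lengths: 45, 15, 60 min; longest is 60.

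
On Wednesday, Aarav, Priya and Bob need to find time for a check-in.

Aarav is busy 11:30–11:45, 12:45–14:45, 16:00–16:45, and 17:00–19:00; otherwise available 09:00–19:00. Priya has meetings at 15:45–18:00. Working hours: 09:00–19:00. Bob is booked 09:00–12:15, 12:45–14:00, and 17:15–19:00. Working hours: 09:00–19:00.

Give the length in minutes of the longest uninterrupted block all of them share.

Aarav free within 09:00–19:00: 09:00–11:30, 11:45–12:45, 14:45–16:00, 16:45–17:00.
Priya free within 09:00–19:00: 09:00–15:45, 18:00–19:00.
Bob free within 09:00–19:00: 12:15–12:45, 14:00–17:15.
Aarav ∩ Priya: 09:00–11:30, 11:45–12:45, 14:45–15:45.
Aarav ∩ Priya ∩ Bob: 12:15–12:45, 14:45–15:45.
Common window lengths: 30, 60 min; longest is 60.

60 minutes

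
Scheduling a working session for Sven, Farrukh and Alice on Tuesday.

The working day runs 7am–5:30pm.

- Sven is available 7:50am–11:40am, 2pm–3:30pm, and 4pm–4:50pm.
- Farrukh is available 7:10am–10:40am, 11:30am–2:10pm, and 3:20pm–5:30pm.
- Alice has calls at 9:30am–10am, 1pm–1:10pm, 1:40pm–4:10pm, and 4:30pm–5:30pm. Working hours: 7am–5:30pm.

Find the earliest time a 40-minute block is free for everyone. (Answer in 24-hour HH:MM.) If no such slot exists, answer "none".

Alice free within 07:00–17:30: 07:00–09:30, 10:00–13:00, 13:10–13:40, 16:10–16:30.
Sven ∩ Farrukh: 07:50–10:40, 11:30–11:40, 14:00–14:10, 15:20–15:30, 16:00–16:50.
Sven ∩ Farrukh ∩ Alice: 07:50–09:30, 10:00–10:40, 11:30–11:40, 16:10–16:30.
Windows ≥ 40 min: 07:50–09:30, 10:00–10:40.
Earliest such window starts at 07:50.

07:50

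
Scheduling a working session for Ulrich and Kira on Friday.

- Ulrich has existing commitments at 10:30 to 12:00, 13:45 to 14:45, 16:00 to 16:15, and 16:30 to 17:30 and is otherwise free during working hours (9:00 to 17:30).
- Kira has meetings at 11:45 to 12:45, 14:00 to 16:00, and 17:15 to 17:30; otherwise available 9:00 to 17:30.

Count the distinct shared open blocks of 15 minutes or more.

Ulrich free within 09:00–17:30: 09:00–10:30, 12:00–13:45, 14:45–16:00, 16:15–16:30.
Kira free within 09:00–17:30: 09:00–11:45, 12:45–14:00, 16:00–17:15.
Ulrich ∩ Kira: 09:00–10:30, 12:45–13:45, 16:15–16:30.
Windows ≥ 15 min: 09:00–10:30, 12:45–13:45, 16:15–16:30.
That's 3 windows.

3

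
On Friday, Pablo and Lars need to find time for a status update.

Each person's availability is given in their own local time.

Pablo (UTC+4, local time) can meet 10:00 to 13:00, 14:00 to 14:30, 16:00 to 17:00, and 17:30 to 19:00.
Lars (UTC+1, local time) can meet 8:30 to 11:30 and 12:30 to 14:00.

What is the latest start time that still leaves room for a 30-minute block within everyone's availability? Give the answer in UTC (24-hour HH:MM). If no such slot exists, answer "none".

Pablo → UTC: 06:00–09:00, 10:00–10:30, 12:00–13:00, 13:30–15:00.
Lars → UTC: 07:30–10:30, 11:30–13:00.
Pablo ∩ Lars: 07:30–09:00, 10:00–10:30, 12:00–13:00.
Windows ≥ 30 min: 07:30–09:00, 10:00–10:30, 12:00–13:00.
Latest start in the last window 12:00–13:00 is 13:00 − 30 min = 12:30.

12:30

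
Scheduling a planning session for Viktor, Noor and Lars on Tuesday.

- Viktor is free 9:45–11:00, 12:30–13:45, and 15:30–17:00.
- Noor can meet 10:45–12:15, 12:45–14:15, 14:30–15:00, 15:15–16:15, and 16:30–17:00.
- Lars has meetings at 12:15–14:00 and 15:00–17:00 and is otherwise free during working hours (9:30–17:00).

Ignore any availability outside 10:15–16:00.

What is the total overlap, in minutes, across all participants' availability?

Lars free within 09:30–17:00: 09:30–12:15, 14:00–15:00.
Viktor ∩ Noor: 10:45–11:00, 12:45–13:45, 15:30–16:15, 16:30–17:00.
Viktor ∩ Noor ∩ Lars: 10:45–11:00.
Restricted to 10:15–16:00: 10:45–11:00.
Total common minutes: 15.

15 minutes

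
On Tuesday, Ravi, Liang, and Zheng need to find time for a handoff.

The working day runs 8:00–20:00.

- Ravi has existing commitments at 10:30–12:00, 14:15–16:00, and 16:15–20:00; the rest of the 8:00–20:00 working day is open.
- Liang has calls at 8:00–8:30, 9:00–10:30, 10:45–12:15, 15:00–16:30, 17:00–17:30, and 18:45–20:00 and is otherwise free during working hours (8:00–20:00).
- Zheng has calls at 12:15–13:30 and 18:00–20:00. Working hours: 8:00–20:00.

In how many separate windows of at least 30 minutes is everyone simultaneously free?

2

Ravi free within 08:00–20:00: 08:00–10:30, 12:00–14:15, 16:00–16:15.
Liang free within 08:00–20:00: 08:30–09:00, 10:30–10:45, 12:15–15:00, 16:30–17:00, 17:30–18:45.
Zheng free within 08:00–20:00: 08:00–12:15, 13:30–18:00.
Ravi ∩ Liang: 08:30–09:00, 12:15–14:15.
Ravi ∩ Liang ∩ Zheng: 08:30–09:00, 13:30–14:15.
Windows ≥ 30 min: 08:30–09:00, 13:30–14:15.
That's 2 windows.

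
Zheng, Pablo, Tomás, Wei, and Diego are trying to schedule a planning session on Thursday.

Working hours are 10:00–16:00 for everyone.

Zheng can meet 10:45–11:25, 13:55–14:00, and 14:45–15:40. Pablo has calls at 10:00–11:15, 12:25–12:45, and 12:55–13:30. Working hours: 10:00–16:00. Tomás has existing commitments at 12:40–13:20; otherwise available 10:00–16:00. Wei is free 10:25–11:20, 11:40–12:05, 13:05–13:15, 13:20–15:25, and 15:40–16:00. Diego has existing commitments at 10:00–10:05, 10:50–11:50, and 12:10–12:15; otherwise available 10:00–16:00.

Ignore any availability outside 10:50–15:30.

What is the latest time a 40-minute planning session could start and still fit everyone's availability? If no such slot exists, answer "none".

14:45

Pablo free within 10:00–16:00: 11:15–12:25, 12:45–12:55, 13:30–16:00.
Tomás free within 10:00–16:00: 10:00–12:40, 13:20–16:00.
Diego free within 10:00–16:00: 10:05–10:50, 11:50–12:10, 12:15–16:00.
Zheng ∩ Pablo: 11:15–11:25, 13:55–14:00, 14:45–15:40.
Zheng ∩ Pablo ∩ Tomás: 11:15–11:25, 13:55–14:00, 14:45–15:40.
Zheng ∩ Pablo ∩ Tomás ∩ Wei: 11:15–11:20, 13:55–14:00, 14:45–15:25.
Zheng ∩ Pablo ∩ Tomás ∩ Wei ∩ Diego: 13:55–14:00, 14:45–15:25.
Restricted to 10:50–15:30: 13:55–14:00, 14:45–15:25.
Windows ≥ 40 min: 14:45–15:25.
Latest start in the last window 14:45–15:25 is 15:25 − 40 min = 14:45.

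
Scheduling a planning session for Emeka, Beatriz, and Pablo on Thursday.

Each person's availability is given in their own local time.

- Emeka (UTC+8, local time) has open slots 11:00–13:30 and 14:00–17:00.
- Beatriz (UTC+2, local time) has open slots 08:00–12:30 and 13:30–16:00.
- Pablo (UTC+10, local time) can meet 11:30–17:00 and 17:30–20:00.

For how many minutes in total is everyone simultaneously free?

Emeka → UTC: 03:00–05:30, 06:00–09:00.
Beatriz → UTC: 06:00–10:30, 11:30–14:00.
Pablo → UTC: 01:30–07:00, 07:30–10:00.
Emeka ∩ Beatriz: 06:00–09:00.
Emeka ∩ Beatriz ∩ Pablo: 06:00–07:00, 07:30–09:00.
Total common minutes: 60 + 90 = 150.

150 minutes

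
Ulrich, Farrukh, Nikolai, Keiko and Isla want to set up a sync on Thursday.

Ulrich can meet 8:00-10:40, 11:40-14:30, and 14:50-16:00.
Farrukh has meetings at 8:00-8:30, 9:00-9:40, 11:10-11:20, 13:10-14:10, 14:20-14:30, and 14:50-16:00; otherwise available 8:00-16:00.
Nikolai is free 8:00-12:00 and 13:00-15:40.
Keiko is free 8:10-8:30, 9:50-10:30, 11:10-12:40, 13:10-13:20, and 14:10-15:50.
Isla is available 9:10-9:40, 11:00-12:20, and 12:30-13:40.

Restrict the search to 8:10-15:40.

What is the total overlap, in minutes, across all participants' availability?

20 minutes

Farrukh free within 08:00–16:00: 08:30–09:00, 09:40–11:10, 11:20–13:10, 14:10–14:20, 14:30–14:50.
Ulrich ∩ Farrukh: 08:30–09:00, 09:40–10:40, 11:40–13:10, 14:10–14:20.
Ulrich ∩ Farrukh ∩ Nikolai: 08:30–09:00, 09:40–10:40, 11:40–12:00, 13:00–13:10, 14:10–14:20.
Ulrich ∩ Farrukh ∩ Nikolai ∩ Keiko: 09:50–10:30, 11:40–12:00, 14:10–14:20.
Ulrich ∩ Farrukh ∩ Nikolai ∩ Keiko ∩ Isla: 11:40–12:00.
Restricted to 08:10–15:40: 11:40–12:00.
Total common minutes: 20.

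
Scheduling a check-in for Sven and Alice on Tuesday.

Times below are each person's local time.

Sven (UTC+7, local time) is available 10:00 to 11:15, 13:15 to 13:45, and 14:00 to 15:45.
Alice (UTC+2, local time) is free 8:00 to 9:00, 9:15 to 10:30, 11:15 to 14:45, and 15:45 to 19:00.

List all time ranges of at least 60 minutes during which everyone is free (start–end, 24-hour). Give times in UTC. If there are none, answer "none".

Sven → UTC: 03:00–04:15, 06:15–06:45, 07:00–08:45.
Alice → UTC: 06:00–07:00, 07:15–08:30, 09:15–12:45, 13:45–17:00.
Sven ∩ Alice: 06:15–06:45, 07:15–08:30.
Windows ≥ 60 min: 07:15–08:30.

07:15–08:30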